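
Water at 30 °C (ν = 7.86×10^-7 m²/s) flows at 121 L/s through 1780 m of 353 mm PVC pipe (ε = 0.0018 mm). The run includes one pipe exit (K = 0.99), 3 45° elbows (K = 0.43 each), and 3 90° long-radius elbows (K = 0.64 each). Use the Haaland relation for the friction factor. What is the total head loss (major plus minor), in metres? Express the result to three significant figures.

V = 4Q/(πD²) = 1.236 m/s; V²/2g = 0.07791 m
Re = 5.55×10^5, ε/D = 5.10×10^-6 → f = 0.01288 (Haaland)
Major: h_f = f(L/D)·V²/2g = 0.01288·5042·0.07791 = 5.061 m
Minor: ΣK = 4.20; h_m = ΣK·V²/2g = 0.3272 m
Total H_L = 5.061 + 0.3272 = 5.388 m

H_L ≈ 5.39 m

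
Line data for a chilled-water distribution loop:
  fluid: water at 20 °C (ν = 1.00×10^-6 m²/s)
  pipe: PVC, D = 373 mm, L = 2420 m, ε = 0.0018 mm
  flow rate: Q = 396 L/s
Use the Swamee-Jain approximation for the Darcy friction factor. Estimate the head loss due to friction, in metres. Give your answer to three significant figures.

V = 4Q/(πD²) = 4·0.396/(π·0.373²) = 3.624 m/s
Re = VD/ν = 3.624·0.373/1.00×10^-6 = 1.35×10^6 → turbulent
ε/D = 0.0018/373 = 4.83×10^-6
Swamee-Jain: f = 0.01119
h_f = f(L/D)V²/(2g) = 0.01119·(2420/0.373)·3.624²/(2·9.81) = 48.58 m

h_f ≈ 48.6 m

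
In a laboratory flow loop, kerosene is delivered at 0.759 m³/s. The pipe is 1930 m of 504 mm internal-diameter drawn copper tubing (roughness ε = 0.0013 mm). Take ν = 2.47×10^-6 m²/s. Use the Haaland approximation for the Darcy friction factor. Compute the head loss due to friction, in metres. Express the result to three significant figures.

V = 4Q/(πD²) = 4·0.759/(π·0.504²) = 3.804 m/s
Re = VD/ν = 3.804·0.504/2.47×10^-6 = 7.76×10^5 → turbulent
ε/D = 0.0013/504 = 2.58×10^-6
Haaland: f = 0.01213
h_f = f(L/D)V²/(2g) = 0.01213·(1930/0.504)·3.804²/(2·9.81) = 34.27 m

h_f ≈ 34.3 m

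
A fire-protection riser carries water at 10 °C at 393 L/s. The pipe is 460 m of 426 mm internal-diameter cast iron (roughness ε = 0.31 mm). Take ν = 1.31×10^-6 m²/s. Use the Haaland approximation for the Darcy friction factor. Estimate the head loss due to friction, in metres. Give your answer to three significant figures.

h_f ≈ 7.79 m

V = 4Q/(πD²) = 4·0.393/(π·0.426²) = 2.757 m/s
Re = VD/ν = 2.757·0.426/1.31×10^-6 = 8.97×10^5 → turbulent
ε/D = 0.31/426 = 7.28×10^-4
Haaland: f = 0.01861
h_f = f(L/D)V²/(2g) = 0.01861·(460/0.426)·2.757²/(2·9.81) = 7.787 m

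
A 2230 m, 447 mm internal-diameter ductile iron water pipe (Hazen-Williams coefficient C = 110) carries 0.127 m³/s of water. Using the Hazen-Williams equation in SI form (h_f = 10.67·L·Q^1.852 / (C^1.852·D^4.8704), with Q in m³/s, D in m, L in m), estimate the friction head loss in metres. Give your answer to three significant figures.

h_f ≈ 4.36 m

h_f = 10.67·2230·0.127^1.852 / (110^1.852·0.447^4.8704) = 4.357 m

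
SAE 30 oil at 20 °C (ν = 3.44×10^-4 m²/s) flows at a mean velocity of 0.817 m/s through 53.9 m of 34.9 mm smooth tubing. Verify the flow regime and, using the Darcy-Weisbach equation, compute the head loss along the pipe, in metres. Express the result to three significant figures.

Re = VD/ν = 0.817·0.03490/3.44×10^-4 = 82.9 → laminar (Re < 2300)
f = 64/Re = 0.7721
h_f = f(L/D)V²/(2g) = 0.7721·(53.9/0.03490)·0.817²/(2·9.81) = 40.57 m

h_f ≈ 40.6 m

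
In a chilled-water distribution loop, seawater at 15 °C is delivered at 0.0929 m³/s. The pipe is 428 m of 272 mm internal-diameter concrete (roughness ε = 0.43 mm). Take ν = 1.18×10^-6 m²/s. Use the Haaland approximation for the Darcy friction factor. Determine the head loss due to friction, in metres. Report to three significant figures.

V = 4Q/(πD²) = 4·0.0929/(π·0.272²) = 1.599 m/s
Re = VD/ν = 1.599·0.272/1.18×10^-6 = 3.69×10^5 → turbulent
ε/D = 0.43/272 = 0.00158
Haaland: f = 0.02258
h_f = f(L/D)V²/(2g) = 0.02258·(428/0.272)·1.599²/(2·9.81) = 4.628 m

h_f ≈ 4.63 m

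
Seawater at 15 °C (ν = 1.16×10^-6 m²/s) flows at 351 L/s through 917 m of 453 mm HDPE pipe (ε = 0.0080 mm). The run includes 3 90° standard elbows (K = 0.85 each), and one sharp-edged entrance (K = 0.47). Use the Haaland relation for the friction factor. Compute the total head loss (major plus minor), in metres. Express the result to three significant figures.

V = 4Q/(πD²) = 2.178 m/s; V²/2g = 0.2417 m
Re = 8.50×10^5, ε/D = 1.77×10^-5 → f = 0.01220 (Haaland)
Major: h_f = f(L/D)·V²/2g = 0.01220·2024·0.2417 = 5.972 m
Minor: ΣK = 3.02; h_m = ΣK·V²/2g = 0.7300 m
Total H_L = 5.972 + 0.7300 = 6.702 m

H_L ≈ 6.70 m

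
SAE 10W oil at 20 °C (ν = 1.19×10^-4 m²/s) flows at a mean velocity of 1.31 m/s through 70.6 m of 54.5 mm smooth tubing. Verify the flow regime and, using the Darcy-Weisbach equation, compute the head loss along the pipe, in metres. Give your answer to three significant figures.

Re = VD/ν = 1.31·0.05450/1.19×10^-4 = 600 → laminar (Re < 2300)
f = 64/Re = 0.1067
h_f = f(L/D)V²/(2g) = 0.1067·(70.6/0.05450)·1.31²/(2·9.81) = 12.09 m

h_f ≈ 12.1 m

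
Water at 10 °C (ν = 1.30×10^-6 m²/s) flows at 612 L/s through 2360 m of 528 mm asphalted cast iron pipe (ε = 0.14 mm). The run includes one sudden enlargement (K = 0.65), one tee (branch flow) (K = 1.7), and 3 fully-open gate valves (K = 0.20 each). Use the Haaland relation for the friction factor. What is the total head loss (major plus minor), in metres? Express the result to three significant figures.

H_L ≈ 28.2 m

V = 4Q/(πD²) = 2.795 m/s; V²/2g = 0.3982 m
Re = 1.14×10^6, ε/D = 2.65×10^-4 → f = 0.01520 (Haaland)
Major: h_f = f(L/D)·V²/2g = 0.01520·4470·0.3982 = 27.05 m
Minor: ΣK = 2.95; h_m = ΣK·V²/2g = 1.175 m
Total H_L = 27.05 + 1.175 = 28.22 m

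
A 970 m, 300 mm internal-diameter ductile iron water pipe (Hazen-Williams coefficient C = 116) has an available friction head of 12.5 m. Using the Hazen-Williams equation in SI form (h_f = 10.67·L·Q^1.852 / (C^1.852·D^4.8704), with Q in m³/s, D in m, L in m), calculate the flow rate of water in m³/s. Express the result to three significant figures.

Q ≈ 0.130 m³/s

Rearranging: Q = [h_f·C^1.852·D^4.8704 / (10.67·L)]^(1/1.852)
Q = [12.5·116^1.852·0.300^4.8704 / (10.67·970)]^0.540 = 0.1300 m³/s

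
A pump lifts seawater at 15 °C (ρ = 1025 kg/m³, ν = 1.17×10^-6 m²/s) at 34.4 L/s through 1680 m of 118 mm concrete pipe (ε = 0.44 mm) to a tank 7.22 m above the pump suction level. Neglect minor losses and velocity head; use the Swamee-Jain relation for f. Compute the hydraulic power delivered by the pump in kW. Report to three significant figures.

V = 4Q/(πD²) = 3.146 m/s; Re = 3.17×10^5; ε/D = 0.00373; f = 0.02835
h_f = f(L/D)V²/2g = 203.5 m
Total head H = z + h_f = 7.22 + 203.5 = 210.7 m
P_hyd = ρgQH = 1025·9.81·0.0344·210.7 = 72.90 kW

P_hyd ≈ 72.9 kW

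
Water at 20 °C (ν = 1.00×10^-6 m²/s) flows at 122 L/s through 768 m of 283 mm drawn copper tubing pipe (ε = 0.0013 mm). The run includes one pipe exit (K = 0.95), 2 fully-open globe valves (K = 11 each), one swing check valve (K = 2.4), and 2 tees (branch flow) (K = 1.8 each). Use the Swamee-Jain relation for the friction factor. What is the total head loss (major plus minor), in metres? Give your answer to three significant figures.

V = 4Q/(πD²) = 1.940 m/s; V²/2g = 0.1917 m
Re = 5.49×10^5, ε/D = 4.59×10^-6 → f = 0.01295 (Swamee-Jain)
Major: h_f = f(L/D)·V²/2g = 0.01295·2714·0.1917 = 6.740 m
Minor: ΣK = 28.9; h_m = ΣK·V²/2g = 5.551 m
Total H_L = 6.740 + 5.551 = 12.29 m

H_L ≈ 12.3 m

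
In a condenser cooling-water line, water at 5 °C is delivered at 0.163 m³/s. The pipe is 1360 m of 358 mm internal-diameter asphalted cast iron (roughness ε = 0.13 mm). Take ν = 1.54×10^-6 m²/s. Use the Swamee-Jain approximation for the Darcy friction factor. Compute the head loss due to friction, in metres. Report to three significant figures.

h_f ≈ 8.72 m

V = 4Q/(πD²) = 4·0.163/(π·0.358²) = 1.619 m/s
Re = VD/ν = 1.619·0.358/1.54×10^-6 = 3.76×10^5 → turbulent
ε/D = 0.13/358 = 3.63×10^-4
Swamee-Jain: f = 0.01718
h_f = f(L/D)V²/(2g) = 0.01718·(1360/0.358)·1.619²/(2·9.81) = 8.722 m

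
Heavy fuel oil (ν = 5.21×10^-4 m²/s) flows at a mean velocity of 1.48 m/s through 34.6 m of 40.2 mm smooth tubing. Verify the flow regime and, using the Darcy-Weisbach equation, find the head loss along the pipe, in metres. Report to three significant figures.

h_f ≈ 53.9 m

Re = VD/ν = 1.48·0.04020/5.21×10^-4 = 114 → laminar (Re < 2300)
f = 64/Re = 0.5604
h_f = f(L/D)V²/(2g) = 0.5604·(34.6/0.04020)·1.48²/(2·9.81) = 53.85 m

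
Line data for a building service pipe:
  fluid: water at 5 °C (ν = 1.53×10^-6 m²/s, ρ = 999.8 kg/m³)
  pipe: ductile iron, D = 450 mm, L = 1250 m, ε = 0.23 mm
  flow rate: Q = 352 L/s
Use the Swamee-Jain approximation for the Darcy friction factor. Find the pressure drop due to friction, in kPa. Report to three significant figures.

Δp ≈ 120 kPa

V = 4Q/(πD²) = 4·0.352/(π·0.450²) = 2.213 m/s
Re = VD/ν = 2.213·0.450/1.53×10^-6 = 6.51×10^5 → turbulent
ε/D = 0.23/450 = 5.11×10^-4
Swamee-Jain: f = 0.01764
h_f = f(L/D)V²/(2g) = 0.01764·(1250/0.450)·2.213²/(2·9.81) = 12.23 m
Δp = ρg·h_f = 999.8·9.81·12.23 = 120.0 kPa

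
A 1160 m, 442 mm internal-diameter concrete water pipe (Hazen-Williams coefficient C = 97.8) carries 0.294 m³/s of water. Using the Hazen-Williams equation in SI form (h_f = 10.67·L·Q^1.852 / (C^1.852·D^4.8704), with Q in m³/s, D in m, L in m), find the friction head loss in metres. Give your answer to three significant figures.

h_f = 10.67·1160·0.294^1.852 / (97.8^1.852·0.442^4.8704) = 14.09 m

h_f ≈ 14.1 m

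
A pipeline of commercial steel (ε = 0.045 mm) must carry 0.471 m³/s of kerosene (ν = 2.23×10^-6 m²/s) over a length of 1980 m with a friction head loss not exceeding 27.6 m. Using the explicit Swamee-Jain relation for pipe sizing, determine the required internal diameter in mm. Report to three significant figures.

D ≈ 456 mm

Swamee-Jain (Type III): D = 0.66·[ε^1.25·(LQ²/(gh_f))^4.75 + ν·Q^9.4·(L/(gh_f))^5.2]^0.04
LQ²/(gh_f) = 1.622; L/(gh_f) = 7.313
Term 1 = ε^1.25·(…)^4.75 = 3.67×10^-5; Term 2 = ν·Q^9.4·(…)^5.2 = 5.86×10^-5
D = 0.66·(3.67×10^-5 + 5.86×10^-5)^0.04 = 0.4557 m = 456 mm
Check: V = 2.89 m/s, Re = 5.90×10^5, f = 0.01419, h_f = 26.2 m ≈ 27.6 m ✓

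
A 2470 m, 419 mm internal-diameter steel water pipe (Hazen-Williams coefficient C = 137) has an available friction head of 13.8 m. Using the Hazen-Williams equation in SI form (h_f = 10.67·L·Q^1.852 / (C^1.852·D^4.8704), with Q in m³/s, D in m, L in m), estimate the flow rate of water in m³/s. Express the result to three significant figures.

Q ≈ 0.235 m³/s

Rearranging: Q = [h_f·C^1.852·D^4.8704 / (10.67·L)]^(1/1.852)
Q = [13.8·137^1.852·0.419^4.8704 / (10.67·2470)]^0.540 = 0.2353 m³/s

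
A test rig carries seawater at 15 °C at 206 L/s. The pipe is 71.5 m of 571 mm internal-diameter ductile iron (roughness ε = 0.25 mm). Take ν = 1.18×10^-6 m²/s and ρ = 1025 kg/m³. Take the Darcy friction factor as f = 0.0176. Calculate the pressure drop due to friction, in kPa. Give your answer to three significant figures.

V = 4Q/(πD²) = 4·0.206/(π·0.571²) = 0.8045 m/s
h_f = f(L/D)V²/(2g) = 0.01760·(71.5/0.571)·0.8045²/(2·9.81) = 0.07269 m
Δp = ρg·h_f = 1025·9.81·0.07269 = 0.7309 kPa

Δp ≈ 0.731 kPa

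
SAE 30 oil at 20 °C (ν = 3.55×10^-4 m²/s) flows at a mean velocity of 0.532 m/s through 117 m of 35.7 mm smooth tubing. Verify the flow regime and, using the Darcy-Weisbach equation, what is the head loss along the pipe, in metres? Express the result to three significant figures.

Re = VD/ν = 0.532·0.03570/3.55×10^-4 = 53.5 → laminar (Re < 2300)
f = 64/Re = 1.196
h_f = f(L/D)V²/(2g) = 1.196·(117/0.03570)·0.532²/(2·9.81) = 56.55 m

h_f ≈ 56.6 m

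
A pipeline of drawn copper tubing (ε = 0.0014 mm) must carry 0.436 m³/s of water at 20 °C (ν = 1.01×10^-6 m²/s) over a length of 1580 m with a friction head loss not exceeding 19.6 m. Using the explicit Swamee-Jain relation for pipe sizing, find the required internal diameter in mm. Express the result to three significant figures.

D ≈ 431 mm

Swamee-Jain (Type III): D = 0.66·[ε^1.25·(LQ²/(gh_f))^4.75 + ν·Q^9.4·(L/(gh_f))^5.2]^0.04
LQ²/(gh_f) = 1.562; L/(gh_f) = 8.217
Term 1 = ε^1.25·(…)^4.75 = 4.01×10^-7; Term 2 = ν·Q^9.4·(…)^5.2 = 2.36×10^-5
D = 0.66·(4.01×10^-7 + 2.36×10^-5)^0.04 = 0.4312 m = 431 mm
Check: V = 2.99 m/s, Re = 1.27×10^6, f = 0.01124, h_f = 18.7 m ≈ 19.6 m ✓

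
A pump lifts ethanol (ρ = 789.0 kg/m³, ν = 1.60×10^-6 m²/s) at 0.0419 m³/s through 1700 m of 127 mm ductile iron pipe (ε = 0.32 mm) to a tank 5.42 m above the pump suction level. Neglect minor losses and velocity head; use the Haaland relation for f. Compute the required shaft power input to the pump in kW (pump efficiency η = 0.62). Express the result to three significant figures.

V = 4Q/(πD²) = 3.308 m/s; Re = 2.63×10^5; ε/D = 0.00252; f = 0.02550
h_f = f(L/D)V²/2g = 190.3 m
Total head H = z + h_f = 5.42 + 190.3 = 195.7 m
P_hyd = ρgQH = 789.0·9.81·0.0419·195.7 = 63.47 kW
P_shaft = P_hyd/η = 63.47/0.62 = 102.4 kW

P_shaft ≈ 102 kW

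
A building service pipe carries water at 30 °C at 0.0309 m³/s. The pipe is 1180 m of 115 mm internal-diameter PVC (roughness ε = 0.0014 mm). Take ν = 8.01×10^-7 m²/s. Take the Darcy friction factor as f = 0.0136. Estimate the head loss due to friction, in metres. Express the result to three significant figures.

V = 4Q/(πD²) = 4·0.0309/(π·0.115²) = 2.975 m/s
h_f = f(L/D)V²/(2g) = 0.01360·(1180/0.115)·2.975²/(2·9.81) = 62.95 m

h_f ≈ 62.9 m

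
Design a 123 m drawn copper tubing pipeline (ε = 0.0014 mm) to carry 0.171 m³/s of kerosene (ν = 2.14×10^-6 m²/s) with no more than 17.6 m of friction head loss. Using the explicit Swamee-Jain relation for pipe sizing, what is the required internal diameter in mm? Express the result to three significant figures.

Swamee-Jain (Type III): D = 0.66·[ε^1.25·(LQ²/(gh_f))^4.75 + ν·Q^9.4·(L/(gh_f))^5.2]^0.04
LQ²/(gh_f) = 0.02083; L/(gh_f) = 0.7124
Term 1 = ε^1.25·(…)^4.75 = 4.97×10^-16; Term 2 = ν·Q^9.4·(…)^5.2 = 2.26×10^-14
D = 0.66·(4.97×10^-16 + 2.26×10^-14)^0.04 = 0.1880 m = 188 mm
Check: V = 6.16 m/s, Re = 5.41×10^5, f = 0.01303, h_f = 16.5 m ≈ 17.6 m ✓

D ≈ 188 mm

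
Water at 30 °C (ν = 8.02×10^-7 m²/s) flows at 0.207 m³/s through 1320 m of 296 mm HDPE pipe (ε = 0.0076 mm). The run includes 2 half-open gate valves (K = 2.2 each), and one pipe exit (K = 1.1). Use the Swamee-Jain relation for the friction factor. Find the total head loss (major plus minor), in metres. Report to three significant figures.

H_L ≈ 27.3 m

V = 4Q/(πD²) = 3.008 m/s; V²/2g = 0.4612 m
Re = 1.11×10^6, ε/D = 2.57×10^-5 → f = 0.01204 (Swamee-Jain)
Major: h_f = f(L/D)·V²/2g = 0.01204·4459·0.4612 = 24.76 m
Minor: ΣK = 5.50; h_m = ΣK·V²/2g = 2.537 m
Total H_L = 24.76 + 2.537 = 27.30 m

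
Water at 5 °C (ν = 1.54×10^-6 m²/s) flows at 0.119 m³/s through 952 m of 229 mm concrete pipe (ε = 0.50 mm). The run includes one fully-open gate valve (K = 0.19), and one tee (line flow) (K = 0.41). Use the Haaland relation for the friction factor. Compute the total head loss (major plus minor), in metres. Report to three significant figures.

H_L ≈ 43.4 m

V = 4Q/(πD²) = 2.889 m/s; V²/2g = 0.4255 m
Re = 4.30×10^5, ε/D = 0.00218 → f = 0.02438 (Haaland)
Major: h_f = f(L/D)·V²/2g = 0.02438·4157·0.4255 = 43.12 m
Minor: ΣK = 0.600; h_m = ΣK·V²/2g = 0.2553 m
Total H_L = 43.12 + 0.2553 = 43.37 m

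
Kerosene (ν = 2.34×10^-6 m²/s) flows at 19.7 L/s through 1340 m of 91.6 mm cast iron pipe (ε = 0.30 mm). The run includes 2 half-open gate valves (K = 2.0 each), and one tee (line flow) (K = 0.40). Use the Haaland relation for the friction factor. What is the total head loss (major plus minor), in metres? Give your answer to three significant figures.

H_L ≈ 187 m

V = 4Q/(πD²) = 2.989 m/s; V²/2g = 0.4555 m
Re = 1.17×10^5, ε/D = 0.00328 → f = 0.02783 (Haaland)
Major: h_f = f(L/D)·V²/2g = 0.02783·14629·0.4555 = 185.4 m
Minor: ΣK = 4.40; h_m = ΣK·V²/2g = 2.004 m
Total H_L = 185.4 + 2.004 = 187.4 m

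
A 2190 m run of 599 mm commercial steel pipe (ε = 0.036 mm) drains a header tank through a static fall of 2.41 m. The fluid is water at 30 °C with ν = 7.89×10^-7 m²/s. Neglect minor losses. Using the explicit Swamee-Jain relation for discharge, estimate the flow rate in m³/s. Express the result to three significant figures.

Swamee-Jain (Type II): Q = -0.965·√(gD⁵h_f/L)·ln[ε/(3.7D) + √(3.17ν²L/(gD³h_f))]
√(gD⁵h_f/L) = √(9.81·0.599⁵·2.41/2190) = 0.02885
ε/(3.7D) = 1.62×10^-5; √(3.17ν²L/(gD³h_f)) = 2.92×10^-5
Q = -0.965·0.02885·ln(4.541×10^-5) = 0.2784 m³/s
Check: V = 0.988 m/s, Re = 7.50×10^5, f = 0.01328, h_f = 2.42 m ≈ 2.41 m ✓

Q ≈ 0.278 m³/s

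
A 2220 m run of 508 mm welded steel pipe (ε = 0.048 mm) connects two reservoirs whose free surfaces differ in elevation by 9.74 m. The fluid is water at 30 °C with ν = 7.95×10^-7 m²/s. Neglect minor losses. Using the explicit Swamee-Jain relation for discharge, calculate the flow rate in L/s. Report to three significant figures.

Q ≈ 369 L/s

Swamee-Jain (Type II): Q = -0.965·√(gD⁵h_f/L)·ln[ε/(3.7D) + √(3.17ν²L/(gD³h_f))]
√(gD⁵h_f/L) = √(9.81·0.508⁵·9.74/2220) = 0.03816
ε/(3.7D) = 2.55×10^-5; √(3.17ν²L/(gD³h_f)) = 1.88×10^-5
Q = -0.965·0.03816·ln(4.438×10^-5) = 0.3691 m³/s
Check: V = 1.82 m/s, Re = 1.16×10^6, f = 0.01326, h_f = 9.79 m ≈ 9.74 m ✓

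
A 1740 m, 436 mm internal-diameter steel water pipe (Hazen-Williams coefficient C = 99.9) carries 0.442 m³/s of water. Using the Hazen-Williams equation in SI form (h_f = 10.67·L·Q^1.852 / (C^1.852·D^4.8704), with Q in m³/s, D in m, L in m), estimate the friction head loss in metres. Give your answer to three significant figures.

h_f ≈ 46.2 m

h_f = 10.67·1740·0.442^1.852 / (99.9^1.852·0.436^4.8704) = 46.20 m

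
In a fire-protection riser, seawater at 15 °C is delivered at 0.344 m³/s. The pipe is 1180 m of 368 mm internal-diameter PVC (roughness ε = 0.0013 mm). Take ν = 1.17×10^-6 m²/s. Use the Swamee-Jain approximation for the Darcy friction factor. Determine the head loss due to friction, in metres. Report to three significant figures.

V = 4Q/(πD²) = 4·0.344/(π·0.368²) = 3.234 m/s
Re = VD/ν = 3.234·0.368/1.17×10^-6 = 1.02×10^6 → turbulent
ε/D = 0.0013/368 = 3.53×10^-6
Swamee-Jain: f = 0.01166
h_f = f(L/D)V²/(2g) = 0.01166·(1180/0.368)·3.234²/(2·9.81) = 19.94 m

h_f ≈ 19.9 m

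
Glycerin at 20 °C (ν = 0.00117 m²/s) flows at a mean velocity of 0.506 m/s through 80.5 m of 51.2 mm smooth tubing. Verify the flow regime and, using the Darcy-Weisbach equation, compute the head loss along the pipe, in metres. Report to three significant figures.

h_f ≈ 59.3 m

Re = VD/ν = 0.506·0.05120/0.00117 = 22.1 → laminar (Re < 2300)
f = 64/Re = 2.890
h_f = f(L/D)V²/(2g) = 2.890·(80.5/0.05120)·0.506²/(2·9.81) = 59.30 m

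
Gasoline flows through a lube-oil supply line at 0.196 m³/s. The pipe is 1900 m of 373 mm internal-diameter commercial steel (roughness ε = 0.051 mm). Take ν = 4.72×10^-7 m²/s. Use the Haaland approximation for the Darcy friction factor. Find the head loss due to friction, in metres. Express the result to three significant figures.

h_f ≈ 11.3 m

V = 4Q/(πD²) = 4·0.196/(π·0.373²) = 1.794 m/s
Re = VD/ν = 1.794·0.373/4.72×10^-7 = 1.42×10^6 → turbulent
ε/D = 0.051/373 = 1.37×10^-4
Haaland: f = 0.01355
h_f = f(L/D)V²/(2g) = 0.01355·(1900/0.373)·1.794²/(2·9.81) = 11.32 m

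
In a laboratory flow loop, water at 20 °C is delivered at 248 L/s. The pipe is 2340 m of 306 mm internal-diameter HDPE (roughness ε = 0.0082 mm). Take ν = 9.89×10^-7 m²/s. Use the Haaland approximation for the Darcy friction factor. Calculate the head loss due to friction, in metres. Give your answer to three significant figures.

V = 4Q/(πD²) = 4·0.248/(π·0.306²) = 3.372 m/s
Re = VD/ν = 3.372·0.306/9.89×10^-7 = 1.04×10^6 → turbulent
ε/D = 0.0082/306 = 2.68×10^-5
Haaland: f = 0.01202
h_f = f(L/D)V²/(2g) = 0.01202·(2340/0.306)·3.372²/(2·9.81) = 53.30 m

h_f ≈ 53.3 m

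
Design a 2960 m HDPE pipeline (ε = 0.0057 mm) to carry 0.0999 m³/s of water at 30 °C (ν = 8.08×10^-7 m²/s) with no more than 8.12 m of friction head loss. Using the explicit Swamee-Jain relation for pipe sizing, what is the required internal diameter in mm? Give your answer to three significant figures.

Swamee-Jain (Type III): D = 0.66·[ε^1.25·(LQ²/(gh_f))^4.75 + ν·Q^9.4·(L/(gh_f))^5.2]^0.04
LQ²/(gh_f) = 0.3708; L/(gh_f) = 37.16
Term 1 = ε^1.25·(…)^4.75 = 2.50×10^-9; Term 2 = ν·Q^9.4·(…)^5.2 = 4.65×10^-8
D = 0.66·(2.50×10^-9 + 4.65×10^-8)^0.04 = 0.3366 m = 337 mm
Check: V = 1.12 m/s, Re = 4.68×10^5, f = 0.01351, h_f = 7.63 m ≈ 8.12 m ✓

D ≈ 337 mm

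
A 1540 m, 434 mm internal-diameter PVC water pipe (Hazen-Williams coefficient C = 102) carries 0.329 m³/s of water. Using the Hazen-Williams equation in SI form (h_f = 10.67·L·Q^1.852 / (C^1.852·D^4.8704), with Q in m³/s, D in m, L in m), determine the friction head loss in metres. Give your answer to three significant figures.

h_f = 10.67·1540·0.329^1.852 / (102^1.852·0.434^4.8704) = 23.29 m

h_f ≈ 23.3 m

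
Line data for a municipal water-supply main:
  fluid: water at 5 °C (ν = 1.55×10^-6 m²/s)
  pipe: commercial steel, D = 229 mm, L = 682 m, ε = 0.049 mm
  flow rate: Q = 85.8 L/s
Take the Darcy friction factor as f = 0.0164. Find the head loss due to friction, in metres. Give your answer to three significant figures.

V = 4Q/(πD²) = 4·0.0858/(π·0.229²) = 2.083 m/s
h_f = f(L/D)V²/(2g) = 0.01640·(682/0.229)·2.083²/(2·9.81) = 10.80 m

h_f ≈ 10.8 m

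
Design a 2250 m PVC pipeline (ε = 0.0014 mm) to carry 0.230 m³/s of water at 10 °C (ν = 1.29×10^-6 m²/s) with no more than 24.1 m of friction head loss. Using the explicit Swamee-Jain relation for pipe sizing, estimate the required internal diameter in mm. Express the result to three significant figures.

D ≈ 353 mm

Swamee-Jain (Type III): D = 0.66·[ε^1.25·(LQ²/(gh_f))^4.75 + ν·Q^9.4·(L/(gh_f))^5.2]^0.04
LQ²/(gh_f) = 0.5034; L/(gh_f) = 9.517
Term 1 = ε^1.25·(…)^4.75 = 1.85×10^-9; Term 2 = ν·Q^9.4·(…)^5.2 = 1.58×10^-7
D = 0.66·(1.85×10^-9 + 1.58×10^-7)^0.04 = 0.3529 m = 353 mm
Check: V = 2.35 m/s, Re = 6.43×10^5, f = 0.01260, h_f = 22.6 m ≈ 24.1 m ✓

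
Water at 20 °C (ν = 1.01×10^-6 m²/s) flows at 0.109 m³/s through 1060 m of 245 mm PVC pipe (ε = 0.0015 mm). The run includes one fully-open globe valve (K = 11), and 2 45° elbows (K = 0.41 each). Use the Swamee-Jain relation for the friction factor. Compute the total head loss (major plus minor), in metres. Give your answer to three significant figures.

H_L ≈ 18.5 m

V = 4Q/(πD²) = 2.312 m/s; V²/2g = 0.2725 m
Re = 5.61×10^5, ε/D = 6.12×10^-6 → f = 0.01293 (Swamee-Jain)
Major: h_f = f(L/D)·V²/2g = 0.01293·4327·0.2725 = 15.24 m
Minor: ΣK = 11.8; h_m = ΣK·V²/2g = 3.221 m
Total H_L = 15.24 + 3.221 = 18.47 m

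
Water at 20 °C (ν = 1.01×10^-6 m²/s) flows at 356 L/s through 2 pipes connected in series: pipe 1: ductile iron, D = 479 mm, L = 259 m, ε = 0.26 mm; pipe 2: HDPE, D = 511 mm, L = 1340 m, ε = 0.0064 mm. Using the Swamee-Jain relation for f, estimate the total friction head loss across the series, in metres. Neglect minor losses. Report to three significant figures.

H ≈ 6.79 m

Pipe 1: V = 1.976 m/s, Re = 9.37×10^5, ε/D = 5.43×10^-4, f = 0.01762, h_1 = f(L/D)V²/2g = 1.895 m
Pipe 2: V = 1.736 m/s, Re = 8.78×10^5, ε/D = 1.25×10^-5, f = 0.01215, h_2 = f(L/D)V²/2g = 4.892 m
Series → Q common, losses add: H = Σh = 6.787 m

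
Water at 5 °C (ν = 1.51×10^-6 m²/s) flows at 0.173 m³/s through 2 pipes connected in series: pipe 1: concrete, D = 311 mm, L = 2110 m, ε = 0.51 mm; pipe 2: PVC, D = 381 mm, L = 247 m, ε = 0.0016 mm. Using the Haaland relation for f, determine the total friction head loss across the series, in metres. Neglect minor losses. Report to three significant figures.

Pipe 1: V = 2.277 m/s, Re = 4.69×10^5, ε/D = 0.00164, f = 0.02267, h_1 = f(L/D)V²/2g = 40.66 m
Pipe 2: V = 1.517 m/s, Re = 3.83×10^5, ε/D = 4.20×10^-6, f = 0.01375, h_2 = f(L/D)V²/2g = 1.046 m
Series → Q common, losses add: H = Σh = 41.70 m

H ≈ 41.7 m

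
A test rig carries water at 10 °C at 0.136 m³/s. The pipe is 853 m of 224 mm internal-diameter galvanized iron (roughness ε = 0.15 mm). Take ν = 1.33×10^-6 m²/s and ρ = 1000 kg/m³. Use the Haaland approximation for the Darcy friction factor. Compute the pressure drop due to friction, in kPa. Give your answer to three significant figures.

V = 4Q/(πD²) = 4·0.136/(π·0.224²) = 3.451 m/s
Re = VD/ν = 3.451·0.224/1.33×10^-6 = 5.81×10^5 → turbulent
ε/D = 0.15/224 = 6.70×10^-4
Haaland: f = 0.01849
h_f = f(L/D)V²/(2g) = 0.01849·(853/0.224)·3.451²/(2·9.81) = 42.73 m
Δp = ρg·h_f = 1000·9.81·42.73 = 419.2 kPa

Δp ≈ 419 kPa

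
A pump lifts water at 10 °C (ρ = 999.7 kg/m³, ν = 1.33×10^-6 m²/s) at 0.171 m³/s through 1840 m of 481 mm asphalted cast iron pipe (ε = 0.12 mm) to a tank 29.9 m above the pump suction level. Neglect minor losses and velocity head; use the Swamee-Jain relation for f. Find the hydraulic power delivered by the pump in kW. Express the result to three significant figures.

V = 4Q/(πD²) = 0.9411 m/s; Re = 3.40×10^5; ε/D = 2.49×10^-4; f = 0.01649
h_f = f(L/D)V²/2g = 2.847 m
Total head H = z + h_f = 29.9 + 2.847 = 32.75 m
P_hyd = ρgQH = 999.7·9.81·0.171·32.75 = 54.92 kW

P_hyd ≈ 54.9 kW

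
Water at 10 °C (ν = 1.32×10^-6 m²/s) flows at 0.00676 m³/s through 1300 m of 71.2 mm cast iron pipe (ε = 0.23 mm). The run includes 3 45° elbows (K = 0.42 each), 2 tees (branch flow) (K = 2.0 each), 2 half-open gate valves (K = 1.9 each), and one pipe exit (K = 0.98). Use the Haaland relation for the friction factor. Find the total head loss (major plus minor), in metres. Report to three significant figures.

V = 4Q/(πD²) = 1.698 m/s; V²/2g = 0.1469 m
Re = 9.16×10^4, ε/D = 0.00323 → f = 0.02799 (Haaland)
Major: h_f = f(L/D)·V²/2g = 0.02799·18258·0.1469 = 75.08 m
Minor: ΣK = 10.0; h_m = ΣK·V²/2g = 1.475 m
Total H_L = 75.08 + 1.475 = 76.55 m

H_L ≈ 76.6 m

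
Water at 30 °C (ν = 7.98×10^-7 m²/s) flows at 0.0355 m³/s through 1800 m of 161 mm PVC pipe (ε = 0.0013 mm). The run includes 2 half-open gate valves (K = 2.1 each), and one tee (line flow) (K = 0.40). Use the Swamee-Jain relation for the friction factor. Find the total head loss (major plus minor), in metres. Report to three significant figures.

V = 4Q/(πD²) = 1.744 m/s; V²/2g = 0.1550 m
Re = 3.52×10^5, ε/D = 8.07×10^-6 → f = 0.01406 (Swamee-Jain)
Major: h_f = f(L/D)·V²/2g = 0.01406·11180·0.1550 = 24.36 m
Minor: ΣK = 4.60; h_m = ΣK·V²/2g = 0.7129 m
Total H_L = 24.36 + 0.7129 = 25.07 m

H_L ≈ 25.1 m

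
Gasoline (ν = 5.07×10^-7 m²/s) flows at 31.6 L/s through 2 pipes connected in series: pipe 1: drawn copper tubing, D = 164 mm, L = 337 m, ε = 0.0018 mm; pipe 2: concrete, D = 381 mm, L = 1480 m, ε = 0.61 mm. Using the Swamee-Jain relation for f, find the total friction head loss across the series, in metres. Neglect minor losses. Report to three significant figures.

H ≈ 3.48 m

Pipe 1: V = 1.496 m/s, Re = 4.84×10^5, ε/D = 1.10×10^-5, f = 0.01334, h_1 = f(L/D)V²/2g = 3.127 m
Pipe 2: V = 0.2772 m/s, Re = 2.08×10^5, ε/D = 0.00160, f = 0.02326, h_2 = f(L/D)V²/2g = 0.3537 m
Series → Q common, losses add: H = Σh = 3.480 m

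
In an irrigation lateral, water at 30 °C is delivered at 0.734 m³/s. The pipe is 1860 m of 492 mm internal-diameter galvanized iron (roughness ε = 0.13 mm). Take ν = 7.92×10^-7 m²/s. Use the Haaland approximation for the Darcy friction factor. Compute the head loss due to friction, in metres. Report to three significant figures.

V = 4Q/(πD²) = 4·0.734/(π·0.492²) = 3.861 m/s
Re = VD/ν = 3.861·0.492/7.92×10^-7 = 2.40×10^6 → turbulent
ε/D = 0.13/492 = 2.64×10^-4
Haaland: f = 0.01488
h_f = f(L/D)V²/(2g) = 0.01488·(1860/0.492)·3.861²/(2·9.81) = 42.73 m

h_f ≈ 42.7 m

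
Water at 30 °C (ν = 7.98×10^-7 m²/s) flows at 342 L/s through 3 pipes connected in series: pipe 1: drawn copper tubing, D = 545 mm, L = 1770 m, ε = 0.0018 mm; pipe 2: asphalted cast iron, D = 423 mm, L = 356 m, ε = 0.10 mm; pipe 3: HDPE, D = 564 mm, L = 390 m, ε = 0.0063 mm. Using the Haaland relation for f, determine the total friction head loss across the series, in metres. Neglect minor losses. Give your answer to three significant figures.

H ≈ 8.69 m

Pipe 1: V = 1.466 m/s, Re = 1.00×10^6, ε/D = 3.30×10^-6, f = 0.01164, h_1 = f(L/D)V²/2g = 4.141 m
Pipe 2: V = 2.434 m/s, Re = 1.29×10^6, ε/D = 2.36×10^-4, f = 0.01483, h_2 = f(L/D)V²/2g = 3.768 m
Pipe 3: V = 1.369 m/s, Re = 9.68×10^5, ε/D = 1.12×10^-5, f = 0.01185, h_3 = f(L/D)V²/2g = 0.7826 m
Series → Q common, losses add: H = Σh = 8.691 m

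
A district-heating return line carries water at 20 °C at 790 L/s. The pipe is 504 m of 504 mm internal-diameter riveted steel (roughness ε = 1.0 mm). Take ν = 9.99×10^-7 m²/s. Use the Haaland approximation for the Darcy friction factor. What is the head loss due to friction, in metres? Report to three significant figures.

V = 4Q/(πD²) = 4·0.790/(π·0.504²) = 3.960 m/s
Re = VD/ν = 3.960·0.504/9.99×10^-7 = 2.00×10^6 → turbulent
ε/D = 1.0/504 = 0.00198
Haaland: f = 0.02350
h_f = f(L/D)V²/(2g) = 0.02350·(504/0.504)·3.960²/(2·9.81) = 18.78 m

h_f ≈ 18.8 m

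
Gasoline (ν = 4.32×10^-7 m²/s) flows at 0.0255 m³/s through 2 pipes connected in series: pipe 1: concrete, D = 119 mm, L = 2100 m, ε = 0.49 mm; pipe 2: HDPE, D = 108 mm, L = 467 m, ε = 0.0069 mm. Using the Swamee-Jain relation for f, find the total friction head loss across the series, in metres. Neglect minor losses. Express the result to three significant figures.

H ≈ 160 m

Pipe 1: V = 2.293 m/s, Re = 6.32×10^5, ε/D = 0.00412, f = 0.02892, h_1 = f(L/D)V²/2g = 136.7 m
Pipe 2: V = 2.784 m/s, Re = 6.96×10^5, ε/D = 6.39×10^-5, f = 0.01346, h_2 = f(L/D)V²/2g = 22.98 m
Series → Q common, losses add: H = Σh = 159.7 m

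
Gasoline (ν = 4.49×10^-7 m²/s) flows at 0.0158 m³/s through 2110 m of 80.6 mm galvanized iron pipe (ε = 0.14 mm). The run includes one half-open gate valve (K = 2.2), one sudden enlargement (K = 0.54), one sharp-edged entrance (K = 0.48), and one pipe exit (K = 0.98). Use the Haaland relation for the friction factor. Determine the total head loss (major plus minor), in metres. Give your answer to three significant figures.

H_L ≈ 295 m

V = 4Q/(πD²) = 3.097 m/s; V²/2g = 0.4888 m
Re = 5.56×10^5, ε/D = 0.00174 → f = 0.02293 (Haaland)
Major: h_f = f(L/D)·V²/2g = 0.02293·26179·0.4888 = 293.4 m
Minor: ΣK = 4.20; h_m = ΣK·V²/2g = 2.053 m
Total H_L = 293.4 + 2.053 = 295.5 m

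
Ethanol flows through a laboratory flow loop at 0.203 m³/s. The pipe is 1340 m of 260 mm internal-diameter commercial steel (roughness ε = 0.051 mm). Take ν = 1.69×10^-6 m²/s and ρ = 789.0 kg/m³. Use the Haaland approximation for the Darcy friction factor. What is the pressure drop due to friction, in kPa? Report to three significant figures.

Δp ≈ 448 kPa

V = 4Q/(πD²) = 4·0.203/(π·0.260²) = 3.823 m/s
Re = VD/ν = 3.823·0.260/1.69×10^-6 = 5.88×10^5 → turbulent
ε/D = 0.051/260 = 1.96×10^-4
Haaland: f = 0.01506
h_f = f(L/D)V²/(2g) = 0.01506·(1340/0.260)·3.823²/(2·9.81) = 57.82 m
Δp = ρg·h_f = 789.0·9.81·57.82 = 447.5 kPa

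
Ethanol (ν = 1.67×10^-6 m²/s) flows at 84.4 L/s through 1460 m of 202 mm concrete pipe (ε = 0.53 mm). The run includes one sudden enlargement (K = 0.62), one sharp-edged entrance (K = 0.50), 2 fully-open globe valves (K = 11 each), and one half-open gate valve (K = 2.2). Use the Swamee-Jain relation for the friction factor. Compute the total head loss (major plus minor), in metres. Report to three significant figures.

H_L ≈ 74.9 m

V = 4Q/(πD²) = 2.634 m/s; V²/2g = 0.3535 m
Re = 3.19×10^5, ε/D = 0.00262 → f = 0.02582 (Swamee-Jain)
Major: h_f = f(L/D)·V²/2g = 0.02582·7228·0.3535 = 65.97 m
Minor: ΣK = 25.3; h_m = ΣK·V²/2g = 8.951 m
Total H_L = 65.97 + 8.951 = 74.92 m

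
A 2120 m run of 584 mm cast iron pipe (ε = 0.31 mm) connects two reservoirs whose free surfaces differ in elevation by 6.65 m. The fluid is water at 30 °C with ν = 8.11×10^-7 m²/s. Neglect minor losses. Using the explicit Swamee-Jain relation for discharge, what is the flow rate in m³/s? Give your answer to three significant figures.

Swamee-Jain (Type II): Q = -0.965·√(gD⁵h_f/L)·ln[ε/(3.7D) + √(3.17ν²L/(gD³h_f))]
√(gD⁵h_f/L) = √(9.81·0.584⁵·6.65/2120) = 0.04572
ε/(3.7D) = 1.43×10^-4; √(3.17ν²L/(gD³h_f)) = 1.84×10^-5
Q = -0.965·0.04572·ln(1.619×10^-4) = 0.3851 m³/s
Check: V = 1.44 m/s, Re = 1.04×10^6, f = 0.01749, h_f = 6.69 m ≈ 6.65 m ✓

Q ≈ 0.385 m³/s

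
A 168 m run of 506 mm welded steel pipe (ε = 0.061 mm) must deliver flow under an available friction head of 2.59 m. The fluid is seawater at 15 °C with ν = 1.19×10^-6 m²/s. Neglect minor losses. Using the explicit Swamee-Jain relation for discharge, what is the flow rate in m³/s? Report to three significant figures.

Q ≈ 0.680 m³/s

Swamee-Jain (Type II): Q = -0.965·√(gD⁵h_f/L)·ln[ε/(3.7D) + √(3.17ν²L/(gD³h_f))]
√(gD⁵h_f/L) = √(9.81·0.506⁵·2.59/168) = 0.07083
ε/(3.7D) = 3.26×10^-5; √(3.17ν²L/(gD³h_f)) = 1.51×10^-5
Q = -0.965·0.07083·ln(4.772×10^-5) = 0.6801 m³/s
Check: V = 3.38 m/s, Re = 1.44×10^6, f = 0.01346, h_f = 2.61 m ≈ 2.59 m ✓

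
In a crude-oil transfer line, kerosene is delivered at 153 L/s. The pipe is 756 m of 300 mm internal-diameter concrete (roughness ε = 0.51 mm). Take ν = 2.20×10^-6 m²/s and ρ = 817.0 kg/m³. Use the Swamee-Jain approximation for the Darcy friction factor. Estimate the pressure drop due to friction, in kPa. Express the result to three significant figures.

V = 4Q/(πD²) = 4·0.153/(π·0.300²) = 2.165 m/s
Re = VD/ν = 2.165·0.300/2.20×10^-6 = 2.95×10^5 → turbulent
ε/D = 0.51/300 = 0.00170
Swamee-Jain: f = 0.02327
h_f = f(L/D)V²/(2g) = 0.02327·(756/0.300)·2.165²/(2·9.81) = 14.01 m
Δp = ρg·h_f = 817.0·9.81·14.01 = 112.3 kPa

Δp ≈ 112 kPa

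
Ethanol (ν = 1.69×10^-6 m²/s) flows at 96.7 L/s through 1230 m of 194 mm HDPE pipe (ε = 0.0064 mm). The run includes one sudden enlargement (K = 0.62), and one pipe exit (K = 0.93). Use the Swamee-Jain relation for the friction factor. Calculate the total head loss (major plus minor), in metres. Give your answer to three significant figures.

H_L ≈ 50.0 m

V = 4Q/(πD²) = 3.271 m/s; V²/2g = 0.5455 m
Re = 3.76×10^5, ε/D = 3.30×10^-5 → f = 0.01422 (Swamee-Jain)
Major: h_f = f(L/D)·V²/2g = 0.01422·6340·0.5455 = 49.17 m
Minor: ΣK = 1.55; h_m = ΣK·V²/2g = 0.8455 m
Total H_L = 49.17 + 0.8455 = 50.02 m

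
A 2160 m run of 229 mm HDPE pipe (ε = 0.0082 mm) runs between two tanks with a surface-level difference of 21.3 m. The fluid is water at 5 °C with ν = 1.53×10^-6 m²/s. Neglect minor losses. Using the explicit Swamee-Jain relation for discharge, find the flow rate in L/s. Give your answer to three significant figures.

Q ≈ 70.2 L/s

Swamee-Jain (Type II): Q = -0.965·√(gD⁵h_f/L)·ln[ε/(3.7D) + √(3.17ν²L/(gD³h_f))]
√(gD⁵h_f/L) = √(9.81·0.229⁵·21.3/2160) = 0.007805
ε/(3.7D) = 9.68×10^-6; √(3.17ν²L/(gD³h_f)) = 7.99×10^-5
Q = -0.965·0.007805·ln(8.960×10^-5) = 0.07020 m³/s
Check: V = 1.70 m/s, Re = 2.55×10^5, f = 0.01519, h_f = 21.2 m ≈ 21.3 m ✓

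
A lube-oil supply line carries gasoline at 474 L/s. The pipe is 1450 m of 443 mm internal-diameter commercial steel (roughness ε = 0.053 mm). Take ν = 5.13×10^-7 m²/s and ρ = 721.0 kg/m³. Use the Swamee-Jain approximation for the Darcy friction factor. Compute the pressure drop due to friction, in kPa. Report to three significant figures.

V = 4Q/(πD²) = 4·0.474/(π·0.443²) = 3.075 m/s
Re = VD/ν = 3.075·0.443/5.13×10^-7 = 2.66×10^6 → turbulent
ε/D = 0.053/443 = 1.20×10^-4
Swamee-Jain: f = 0.01304
h_f = f(L/D)V²/(2g) = 0.01304·(1450/0.443)·3.075²/(2·9.81) = 20.57 m
Δp = ρg·h_f = 721.0·9.81·20.57 = 145.5 kPa

Δp ≈ 146 kPa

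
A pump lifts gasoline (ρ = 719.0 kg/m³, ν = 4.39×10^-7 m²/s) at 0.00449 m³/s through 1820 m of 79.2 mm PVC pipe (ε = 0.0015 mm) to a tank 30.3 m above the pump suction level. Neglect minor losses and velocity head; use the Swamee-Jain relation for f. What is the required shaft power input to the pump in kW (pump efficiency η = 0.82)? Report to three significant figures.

V = 4Q/(πD²) = 0.9114 m/s; Re = 1.64×10^5; ε/D = 1.89×10^-5; f = 0.01630
h_f = f(L/D)V²/2g = 15.85 m
Total head H = z + h_f = 30.3 + 15.85 = 46.15 m
P_hyd = ρgQH = 719.0·9.81·0.00449·46.15 = 1.462 kW
P_shaft = P_hyd/η = 1.462/0.82 = 1.783 kW

P_shaft ≈ 1.78 kW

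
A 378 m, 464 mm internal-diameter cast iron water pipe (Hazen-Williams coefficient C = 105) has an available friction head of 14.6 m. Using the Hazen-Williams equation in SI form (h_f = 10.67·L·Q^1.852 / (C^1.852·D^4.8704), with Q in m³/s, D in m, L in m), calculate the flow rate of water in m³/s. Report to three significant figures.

Rearranging: Q = [h_f·C^1.852·D^4.8704 / (10.67·L)]^(1/1.852)
Q = [14.6·105^1.852·0.464^4.8704 / (10.67·378)]^0.540 = 0.6699 m³/s

Q ≈ 0.670 m³/s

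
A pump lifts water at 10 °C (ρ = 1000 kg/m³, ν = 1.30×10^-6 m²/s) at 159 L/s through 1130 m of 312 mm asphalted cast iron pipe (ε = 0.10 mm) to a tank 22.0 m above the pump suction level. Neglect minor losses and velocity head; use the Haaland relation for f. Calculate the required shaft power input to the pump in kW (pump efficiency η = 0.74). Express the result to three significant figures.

P_shaft ≈ 73.8 kW

V = 4Q/(πD²) = 2.080 m/s; Re = 4.99×10^5; ε/D = 3.21×10^-4; f = 0.01632
h_f = f(L/D)V²/2g = 13.03 m
Total head H = z + h_f = 22.0 + 13.03 = 35.03 m
P_hyd = ρgQH = 1000·9.81·0.159·35.03 = 54.64 kW
P_shaft = P_hyd/η = 54.64/0.74 = 73.84 kW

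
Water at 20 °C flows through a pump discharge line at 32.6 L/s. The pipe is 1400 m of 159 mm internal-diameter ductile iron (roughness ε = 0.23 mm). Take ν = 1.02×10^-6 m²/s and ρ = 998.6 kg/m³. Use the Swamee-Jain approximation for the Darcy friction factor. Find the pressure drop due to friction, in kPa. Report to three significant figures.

Δp ≈ 267 kPa

V = 4Q/(πD²) = 4·0.0326/(π·0.159²) = 1.642 m/s
Re = VD/ν = 1.642·0.159/1.02×10^-6 = 2.56×10^5 → turbulent
ε/D = 0.23/159 = 0.00145
Swamee-Jain: f = 0.02256
h_f = f(L/D)V²/(2g) = 0.02256·(1400/0.159)·1.642²/(2·9.81) = 27.29 m
Δp = ρg·h_f = 998.6·9.81·27.29 = 267.4 kPa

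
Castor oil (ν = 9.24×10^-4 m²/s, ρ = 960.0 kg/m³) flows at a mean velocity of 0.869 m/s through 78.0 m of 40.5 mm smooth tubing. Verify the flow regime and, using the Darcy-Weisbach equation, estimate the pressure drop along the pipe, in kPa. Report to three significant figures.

Re = VD/ν = 0.869·0.04050/9.24×10^-4 = 38.1 → laminar (Re < 2300)
f = 64/Re = 1.680
h_f = f(L/D)V²/(2g) = 1.680·(78.0/0.04050)·0.869²/(2·9.81) = 124.6 m
Δp = ρg·h_f = 960.0·9.81·124.6 = 1173 kPa

Δp ≈ 1170 kPa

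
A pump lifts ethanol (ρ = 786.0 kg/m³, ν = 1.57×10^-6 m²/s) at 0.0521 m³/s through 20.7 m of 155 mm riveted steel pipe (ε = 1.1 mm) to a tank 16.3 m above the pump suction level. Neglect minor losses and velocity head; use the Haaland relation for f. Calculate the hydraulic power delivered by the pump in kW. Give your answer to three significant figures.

P_hyd ≈ 7.26 kW

V = 4Q/(πD²) = 2.761 m/s; Re = 2.73×10^5; ε/D = 0.00710; f = 0.03418
h_f = f(L/D)V²/2g = 1.774 m
Total head H = z + h_f = 16.3 + 1.774 = 18.07 m
P_hyd = ρgQH = 786.0·9.81·0.0521·18.07 = 7.261 kW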